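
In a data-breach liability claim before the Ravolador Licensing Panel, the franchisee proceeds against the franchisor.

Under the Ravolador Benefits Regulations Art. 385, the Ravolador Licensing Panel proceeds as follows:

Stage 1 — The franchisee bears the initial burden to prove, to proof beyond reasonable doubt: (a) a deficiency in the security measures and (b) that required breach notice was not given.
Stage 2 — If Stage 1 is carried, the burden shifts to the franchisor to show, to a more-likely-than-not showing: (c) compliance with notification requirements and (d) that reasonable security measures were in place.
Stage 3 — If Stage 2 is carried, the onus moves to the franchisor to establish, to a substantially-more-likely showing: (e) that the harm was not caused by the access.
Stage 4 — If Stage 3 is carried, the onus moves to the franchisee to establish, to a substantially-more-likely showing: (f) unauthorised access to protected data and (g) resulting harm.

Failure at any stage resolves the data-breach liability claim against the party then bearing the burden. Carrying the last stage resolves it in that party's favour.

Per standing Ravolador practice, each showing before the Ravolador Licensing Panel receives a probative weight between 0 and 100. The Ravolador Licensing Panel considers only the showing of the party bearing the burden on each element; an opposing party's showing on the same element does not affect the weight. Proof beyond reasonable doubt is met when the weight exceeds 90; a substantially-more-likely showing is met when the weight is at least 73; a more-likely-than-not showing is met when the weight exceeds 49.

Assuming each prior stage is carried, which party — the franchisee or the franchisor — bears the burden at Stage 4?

franchisee

Stage 4's rule assigns the burden to the franchisee (to a substantially-more-likely showing).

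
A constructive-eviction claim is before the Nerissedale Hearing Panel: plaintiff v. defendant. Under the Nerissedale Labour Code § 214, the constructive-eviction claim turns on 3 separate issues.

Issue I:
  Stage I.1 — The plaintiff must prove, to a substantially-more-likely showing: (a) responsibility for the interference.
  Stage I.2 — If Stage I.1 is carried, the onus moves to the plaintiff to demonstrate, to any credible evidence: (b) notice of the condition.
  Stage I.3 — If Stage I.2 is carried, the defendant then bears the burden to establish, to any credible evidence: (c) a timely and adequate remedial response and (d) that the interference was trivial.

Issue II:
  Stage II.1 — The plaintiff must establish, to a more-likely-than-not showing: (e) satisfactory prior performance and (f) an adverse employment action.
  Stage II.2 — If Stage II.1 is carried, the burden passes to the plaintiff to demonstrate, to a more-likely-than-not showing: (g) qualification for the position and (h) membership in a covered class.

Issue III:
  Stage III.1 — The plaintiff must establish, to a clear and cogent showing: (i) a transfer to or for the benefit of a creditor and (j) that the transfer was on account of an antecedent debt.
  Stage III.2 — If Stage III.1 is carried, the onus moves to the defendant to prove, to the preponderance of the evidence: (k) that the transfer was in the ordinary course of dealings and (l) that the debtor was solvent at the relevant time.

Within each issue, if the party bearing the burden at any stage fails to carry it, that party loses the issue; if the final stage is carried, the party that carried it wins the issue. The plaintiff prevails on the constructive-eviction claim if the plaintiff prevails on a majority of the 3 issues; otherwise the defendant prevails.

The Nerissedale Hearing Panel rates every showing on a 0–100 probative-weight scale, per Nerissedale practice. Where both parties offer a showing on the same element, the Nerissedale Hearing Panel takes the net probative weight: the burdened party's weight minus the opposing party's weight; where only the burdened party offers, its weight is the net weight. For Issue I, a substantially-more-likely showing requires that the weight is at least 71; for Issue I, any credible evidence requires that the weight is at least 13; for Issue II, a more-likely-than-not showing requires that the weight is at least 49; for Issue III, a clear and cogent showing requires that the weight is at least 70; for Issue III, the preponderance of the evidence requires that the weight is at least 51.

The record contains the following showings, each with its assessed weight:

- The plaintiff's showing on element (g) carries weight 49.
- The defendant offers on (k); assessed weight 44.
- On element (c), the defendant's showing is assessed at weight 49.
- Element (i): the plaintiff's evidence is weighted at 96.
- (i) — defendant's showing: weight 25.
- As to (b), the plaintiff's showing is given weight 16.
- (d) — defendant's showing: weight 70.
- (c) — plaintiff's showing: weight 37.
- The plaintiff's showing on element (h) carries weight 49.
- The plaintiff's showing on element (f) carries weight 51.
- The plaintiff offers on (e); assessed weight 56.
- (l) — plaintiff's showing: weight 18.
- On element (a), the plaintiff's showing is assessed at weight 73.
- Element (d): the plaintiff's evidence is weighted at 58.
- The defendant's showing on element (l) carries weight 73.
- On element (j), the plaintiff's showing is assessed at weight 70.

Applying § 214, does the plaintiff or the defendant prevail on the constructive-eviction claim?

plaintiff

— Issue I —
Stage I.1 (plaintiff, a substantially-more-likely showing, weight is at least 71): (a) 73 ≥ 71 — meets.
  Stage I.1 is satisfied; the plaintiff continues to bear the burden.
Stage I.2 (plaintiff, any credible evidence, weight is at least 13): (b) 16 ≥ 13 — meets.
  Stage I.2 carried; the burden shifts to the defendant.
Stage I.3 (defendant, any credible evidence, weight is at least 13): (c) net 49−37=12 < 13 — fails; (d) net 70−58=12 < 13 — fails.
  The defendant does not carry Stage I.3.
The plaintiff prevails on this issue.
— Issue II —
Stage II.1 (plaintiff, a more-likely-than-not showing, weight is at least 49): (e) 56 ≥ 49 — meets; (f) 51 ≥ 49 — meets.
  Stage II.1 is satisfied; the plaintiff continues to bear the burden.
Stage II.2 (plaintiff, a more-likely-than-not showing, weight is at least 49): (g) 49 ≥ 49 — meets; (h) 49 ≥ 49 — meets.
  All elements met at the final stage.
With every stage satisfied, the plaintiff prevails on this issue.
— Issue III —
At Stage III.1 the plaintiff must meet a clear and cogent showing (weight is at least 70): on (i) the weight is 96 less the opposing 25 gives net 71, which does reach 70, so (i) meets the standard; on (j) the weight is 70, ≥ 70, so (j) meets the standard.
  All elements met. The burden passes to the defendant.
At Stage III.2 the defendant must meet the preponderance of the evidence (weight is at least 51): on (k) the weight is 44, < 51, so (k) does not meet the standard; on (l) the weight is 73 less the opposing 18 gives net 55, which does reach 51, so (l) meets the standard.
  Not every element is met, so the defendant fails to carry Stage III.2.
The analysis ends at Stage III.2; the plaintiff prevails on this issue.
Per-issue: Issue I → plaintiff; Issue II → plaintiff; Issue III → plaintiff. The plaintiff must prevail on a majority of issues; overall, the plaintiff prevails.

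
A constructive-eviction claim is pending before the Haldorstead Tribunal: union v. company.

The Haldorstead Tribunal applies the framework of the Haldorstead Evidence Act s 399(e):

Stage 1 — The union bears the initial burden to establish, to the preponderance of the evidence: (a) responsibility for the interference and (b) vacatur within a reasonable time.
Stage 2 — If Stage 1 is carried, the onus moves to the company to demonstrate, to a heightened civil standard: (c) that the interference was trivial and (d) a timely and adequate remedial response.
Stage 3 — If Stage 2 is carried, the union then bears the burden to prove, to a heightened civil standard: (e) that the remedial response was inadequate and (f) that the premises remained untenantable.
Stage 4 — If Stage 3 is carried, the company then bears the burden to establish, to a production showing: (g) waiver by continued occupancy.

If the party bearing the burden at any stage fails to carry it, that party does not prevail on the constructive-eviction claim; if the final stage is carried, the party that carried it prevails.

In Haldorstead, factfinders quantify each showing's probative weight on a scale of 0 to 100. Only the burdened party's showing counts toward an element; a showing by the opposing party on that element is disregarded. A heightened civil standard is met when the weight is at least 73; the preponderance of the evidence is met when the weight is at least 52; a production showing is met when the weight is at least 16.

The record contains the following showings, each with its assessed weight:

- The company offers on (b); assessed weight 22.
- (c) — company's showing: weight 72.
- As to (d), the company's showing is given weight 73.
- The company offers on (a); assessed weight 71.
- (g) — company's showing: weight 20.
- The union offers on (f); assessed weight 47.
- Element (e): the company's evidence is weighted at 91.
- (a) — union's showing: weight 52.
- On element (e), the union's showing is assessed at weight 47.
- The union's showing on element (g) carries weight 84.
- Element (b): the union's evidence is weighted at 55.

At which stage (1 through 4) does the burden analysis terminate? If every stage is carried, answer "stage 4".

Stage 1 — burden on union; standard: the preponderance of the evidence (weight is at least 52).
    (a): 52 (company's 71 disregarded) ≥ 52 [met]
    (b): 55 (company's 22 disregarded) ≥ 52 [met]
  Stage 1 is satisfied; the onus moves to the company.
Stage 2 — burden on company; standard: a heightened civil standard (weight is at least 73).
    (c): 72 < 73 [not met]
    (d): 73 ≥ 73 [met]
  Stage 2 not carried; the company fails its burden.
The union prevails.

stage 2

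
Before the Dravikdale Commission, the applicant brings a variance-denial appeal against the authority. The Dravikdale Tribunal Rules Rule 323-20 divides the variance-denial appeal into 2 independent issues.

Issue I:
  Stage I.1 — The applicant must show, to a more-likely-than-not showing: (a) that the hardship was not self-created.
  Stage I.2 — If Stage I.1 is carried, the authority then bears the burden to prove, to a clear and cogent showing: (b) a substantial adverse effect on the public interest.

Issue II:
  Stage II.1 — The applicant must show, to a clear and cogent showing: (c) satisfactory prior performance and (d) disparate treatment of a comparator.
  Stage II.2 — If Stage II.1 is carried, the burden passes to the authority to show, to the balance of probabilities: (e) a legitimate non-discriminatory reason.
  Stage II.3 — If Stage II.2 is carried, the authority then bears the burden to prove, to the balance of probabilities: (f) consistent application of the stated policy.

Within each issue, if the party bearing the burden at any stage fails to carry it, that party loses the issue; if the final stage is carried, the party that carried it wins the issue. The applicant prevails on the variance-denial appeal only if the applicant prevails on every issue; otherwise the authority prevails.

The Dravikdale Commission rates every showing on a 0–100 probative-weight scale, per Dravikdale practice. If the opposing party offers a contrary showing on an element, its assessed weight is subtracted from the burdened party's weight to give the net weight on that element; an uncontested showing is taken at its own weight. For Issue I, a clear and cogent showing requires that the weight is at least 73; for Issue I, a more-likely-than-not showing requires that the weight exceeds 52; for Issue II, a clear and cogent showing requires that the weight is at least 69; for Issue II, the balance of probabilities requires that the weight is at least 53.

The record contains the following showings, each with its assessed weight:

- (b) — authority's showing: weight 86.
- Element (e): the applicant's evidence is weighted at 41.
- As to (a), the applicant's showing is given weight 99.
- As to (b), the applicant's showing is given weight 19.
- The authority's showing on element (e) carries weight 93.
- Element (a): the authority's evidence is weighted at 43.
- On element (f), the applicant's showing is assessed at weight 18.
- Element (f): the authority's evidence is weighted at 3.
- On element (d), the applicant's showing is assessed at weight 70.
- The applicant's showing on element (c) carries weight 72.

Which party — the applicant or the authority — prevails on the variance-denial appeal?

applicant

— Issue I —
At Stage I.1 the applicant must meet a more-likely-than-not showing (weight exceeds 52): on (a) the weight is 99 less the opposing 43 gives net 56, > 52, so (a) meets the standard.
  The applicant carries Stage I.1; the authority now bears the burden.
At Stage I.2 the authority must meet a clear and cogent showing (weight is at least 73): on (b) the weight is 86 less the opposing 19 gives net 67, < 73, so (b) does not meet the standard.
  The authority does not carry Stage I.2.
The applicant prevails on this issue.
— Issue II —
At Stage II.1 the applicant must meet a clear and cogent showing (weight is at least 69): on (c) the weight is 72, ≥ 69, so (c) meets the standard; on (d) the weight is 70, ≥ 69, so (d) meets the standard.
  All elements met. The burden passes to the authority.
At Stage II.2 the authority must meet the balance of probabilities (weight is at least 53): on (e) the weight is 93 less the opposing 41 gives net 52, < 53, so (e) does not meet the standard.
  Stage II.2 not carried; the authority fails its burden.
The analysis ends at Stage II.2; the applicant prevails on this issue.
Per-issue: Issue I → applicant; Issue II → applicant. The applicant must prevail on every issue; overall, the applicant prevails.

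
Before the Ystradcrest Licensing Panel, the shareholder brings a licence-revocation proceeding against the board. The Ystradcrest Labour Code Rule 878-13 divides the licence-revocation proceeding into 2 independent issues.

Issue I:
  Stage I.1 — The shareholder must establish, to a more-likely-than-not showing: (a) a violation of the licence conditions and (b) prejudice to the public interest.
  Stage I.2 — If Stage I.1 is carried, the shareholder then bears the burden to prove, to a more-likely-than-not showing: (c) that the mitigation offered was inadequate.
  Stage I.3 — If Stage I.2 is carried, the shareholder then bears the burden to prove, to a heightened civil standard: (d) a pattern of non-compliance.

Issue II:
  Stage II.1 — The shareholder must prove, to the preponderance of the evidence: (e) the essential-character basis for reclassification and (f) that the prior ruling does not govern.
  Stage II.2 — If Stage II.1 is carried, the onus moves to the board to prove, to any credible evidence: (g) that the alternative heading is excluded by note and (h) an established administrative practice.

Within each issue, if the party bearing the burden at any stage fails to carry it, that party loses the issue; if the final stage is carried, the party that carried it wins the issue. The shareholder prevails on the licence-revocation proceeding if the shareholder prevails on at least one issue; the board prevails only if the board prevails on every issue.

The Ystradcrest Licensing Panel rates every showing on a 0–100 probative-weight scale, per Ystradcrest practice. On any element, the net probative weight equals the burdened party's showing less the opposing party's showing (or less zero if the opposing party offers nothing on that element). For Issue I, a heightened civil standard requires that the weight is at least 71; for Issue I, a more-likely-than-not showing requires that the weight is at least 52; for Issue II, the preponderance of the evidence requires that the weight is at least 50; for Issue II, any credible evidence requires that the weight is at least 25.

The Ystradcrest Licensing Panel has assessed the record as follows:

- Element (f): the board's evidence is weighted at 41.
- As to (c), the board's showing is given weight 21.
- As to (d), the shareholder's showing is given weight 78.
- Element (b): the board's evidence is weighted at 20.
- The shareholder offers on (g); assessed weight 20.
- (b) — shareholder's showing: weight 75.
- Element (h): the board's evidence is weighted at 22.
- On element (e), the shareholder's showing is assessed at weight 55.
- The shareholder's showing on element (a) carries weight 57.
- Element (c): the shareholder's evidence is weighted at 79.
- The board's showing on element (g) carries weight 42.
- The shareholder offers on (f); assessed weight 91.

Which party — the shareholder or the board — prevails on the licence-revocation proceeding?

shareholder

— Issue I —
At Stage I.1 the shareholder must meet a more-likely-than-not showing (weight is at least 52): on (a) the weight is 57, which does reach 52, so (a) meets the standard; on (b) the weight is 75 less the opposing 20 gives net 55, which does reach 52, so (b) meets the standard.
  Stage I.1 is satisfied; the shareholder continues to bear the burden.
At Stage I.2 the shareholder must meet a more-likely-than-not showing (weight is at least 52): on (c) the weight is 79 less the opposing 21 gives net 58, ≥ 52, so (c) meets the standard.
  All elements met. The shareholder retains the burden for Stage I.3.
At Stage I.3 the shareholder must meet a heightened civil standard (weight is at least 71): on (d) the weight is 78, which does reach 71, so (d) meets the standard.
  All elements met at the final stage.
Every stage carried; the shareholder prevails on this issue.
— Issue II —
Stage II.1 — burden on shareholder; standard: the preponderance of the evidence (weight is at least 50).
    (e): 55 ≥ 50 [met]
    (f): 91 − 41 = 50 ≥ 50 [met]
  The shareholder carries Stage II.1; the board now bears the burden.
Stage II.2 — burden on board; standard: any credible evidence (weight is at least 25).
    (g): 42 − 20 = 22 < 25 [not met]
    (h): 22 < 25 [not met]
  Not every element is met, so the board fails to carry Stage II.2.
The shareholder prevails on this issue.
Per-issue: Issue I → shareholder; Issue II → shareholder. The shareholder must prevail on at least one issue; overall, the shareholder prevails.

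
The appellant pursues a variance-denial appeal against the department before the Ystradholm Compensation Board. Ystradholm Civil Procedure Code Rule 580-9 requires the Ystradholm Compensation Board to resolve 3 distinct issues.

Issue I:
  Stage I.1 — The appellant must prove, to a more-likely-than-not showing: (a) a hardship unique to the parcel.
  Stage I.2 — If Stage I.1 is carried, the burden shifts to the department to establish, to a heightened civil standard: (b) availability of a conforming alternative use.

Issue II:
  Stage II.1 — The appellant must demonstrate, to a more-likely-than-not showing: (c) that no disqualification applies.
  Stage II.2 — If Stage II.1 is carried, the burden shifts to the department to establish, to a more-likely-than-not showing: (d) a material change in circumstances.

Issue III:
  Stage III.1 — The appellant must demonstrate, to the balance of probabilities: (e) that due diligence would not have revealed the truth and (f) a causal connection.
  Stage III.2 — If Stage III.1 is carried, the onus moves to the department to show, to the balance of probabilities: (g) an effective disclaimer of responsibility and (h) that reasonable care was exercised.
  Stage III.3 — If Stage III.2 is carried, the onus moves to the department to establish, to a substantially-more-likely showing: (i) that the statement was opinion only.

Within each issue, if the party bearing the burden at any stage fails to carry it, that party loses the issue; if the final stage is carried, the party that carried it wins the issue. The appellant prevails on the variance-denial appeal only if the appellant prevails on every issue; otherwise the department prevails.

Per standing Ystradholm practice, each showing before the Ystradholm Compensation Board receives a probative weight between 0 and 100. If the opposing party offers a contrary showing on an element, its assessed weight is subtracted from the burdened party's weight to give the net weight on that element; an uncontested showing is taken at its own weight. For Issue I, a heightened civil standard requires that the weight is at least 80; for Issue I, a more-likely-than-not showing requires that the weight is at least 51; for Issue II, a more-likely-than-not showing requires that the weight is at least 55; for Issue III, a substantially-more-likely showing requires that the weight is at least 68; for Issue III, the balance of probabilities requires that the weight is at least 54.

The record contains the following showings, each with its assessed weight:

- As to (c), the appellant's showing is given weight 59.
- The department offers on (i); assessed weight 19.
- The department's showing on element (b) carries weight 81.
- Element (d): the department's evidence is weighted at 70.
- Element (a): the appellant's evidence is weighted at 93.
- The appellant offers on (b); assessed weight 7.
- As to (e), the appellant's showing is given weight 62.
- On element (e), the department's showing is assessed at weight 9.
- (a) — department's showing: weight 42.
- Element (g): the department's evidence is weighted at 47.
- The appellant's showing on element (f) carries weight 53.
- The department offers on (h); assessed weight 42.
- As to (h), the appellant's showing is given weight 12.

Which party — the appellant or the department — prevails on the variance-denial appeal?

— Issue I —
At Stage I.1 the appellant must meet a more-likely-than-not showing (weight is at least 51): on (a) the weight is 93 less the opposing 42 gives net 51, which does reach 51, so (a) meets the standard.
  All elements met. The burden passes to the department.
At Stage I.2 the department must meet a heightened civil standard (weight is at least 80): on (b) the weight is 81 less the opposing 7 gives net 74, which does not reach 80, so (b) does not meet the standard.
  The department does not carry Stage I.2.
The appellant prevails on this issue.
— Issue II —
Stage II.1 — burden on appellant; standard: a more-likely-than-not showing (weight is at least 55).
    (c): 59 ≥ 55 [met]
  The appellant carries Stage II.1; the department now bears the burden.
Stage II.2 — burden on department; standard: a more-likely-than-not showing (weight is at least 55).
    (d): 70 ≥ 55 [met]
  The department carries the last stage.
With every stage satisfied, the department prevails on this issue.
— Issue III —
Stage III.1 — burden on appellant; standard: the balance of probabilities (weight is at least 54).
    (e): 62 − 9 = 53 < 54 [not met]
    (f): 53 < 54 [not met]
  Not every element is met, so the appellant fails to carry Stage III.1.
The department prevails on this issue.
Per-issue: Issue I → appellant; Issue II → department; Issue III → department. The appellant must prevail on every issue; overall, the department prevails.

department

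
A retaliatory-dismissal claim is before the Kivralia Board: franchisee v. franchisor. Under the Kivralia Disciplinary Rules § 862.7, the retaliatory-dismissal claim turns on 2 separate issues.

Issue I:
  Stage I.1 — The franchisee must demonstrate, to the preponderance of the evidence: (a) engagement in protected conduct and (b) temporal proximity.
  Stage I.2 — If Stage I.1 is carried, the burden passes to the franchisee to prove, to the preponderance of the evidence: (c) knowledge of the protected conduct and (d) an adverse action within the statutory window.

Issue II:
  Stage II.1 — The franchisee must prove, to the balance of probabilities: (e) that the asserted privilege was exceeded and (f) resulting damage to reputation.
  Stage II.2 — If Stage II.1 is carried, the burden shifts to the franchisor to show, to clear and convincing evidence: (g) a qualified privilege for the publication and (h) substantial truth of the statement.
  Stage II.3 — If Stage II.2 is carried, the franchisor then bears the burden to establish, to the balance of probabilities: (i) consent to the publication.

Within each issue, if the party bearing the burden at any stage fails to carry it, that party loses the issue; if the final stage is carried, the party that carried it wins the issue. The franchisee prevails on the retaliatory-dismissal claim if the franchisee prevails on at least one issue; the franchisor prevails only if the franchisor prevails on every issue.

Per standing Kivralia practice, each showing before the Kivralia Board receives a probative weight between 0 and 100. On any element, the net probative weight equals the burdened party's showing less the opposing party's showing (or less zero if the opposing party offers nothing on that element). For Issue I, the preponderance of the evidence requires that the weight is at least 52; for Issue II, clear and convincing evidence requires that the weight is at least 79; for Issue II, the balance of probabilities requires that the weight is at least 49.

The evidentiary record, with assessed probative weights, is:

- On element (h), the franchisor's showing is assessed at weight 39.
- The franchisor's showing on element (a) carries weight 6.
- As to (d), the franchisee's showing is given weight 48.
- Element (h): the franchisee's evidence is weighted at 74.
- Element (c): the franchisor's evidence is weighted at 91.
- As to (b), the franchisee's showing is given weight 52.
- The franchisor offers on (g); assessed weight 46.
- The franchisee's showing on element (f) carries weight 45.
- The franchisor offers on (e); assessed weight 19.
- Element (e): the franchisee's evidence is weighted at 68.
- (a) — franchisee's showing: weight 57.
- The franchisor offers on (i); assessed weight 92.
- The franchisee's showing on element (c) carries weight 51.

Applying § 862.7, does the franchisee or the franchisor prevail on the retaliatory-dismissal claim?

franchisor

— Issue I —
At Stage I.1 the franchisee must meet the preponderance of the evidence (weight is at least 52): on (a) the weight is 57 less the opposing 6 gives net 51, < 52, so (a) does not meet the standard; on (b) the weight is 52, ≥ 52, so (b) meets the standard.
  Stage I.1 not carried; the franchisee fails its burden.
The analysis ends at Stage I.1; the franchisor prevails on this issue.
— Issue II —
Stage II.1 — burden on franchisee; standard: the balance of probabilities (weight is at least 49).
    (e): 68 − 19 = 49 ≥ 49 [met]
    (f): 45 < 49 [not met]
  The franchisee does not carry Stage II.1.
The franchisor prevails on this issue.
Per-issue: Issue I → franchisor; Issue II → franchisor. The franchisee must prevail on at least one issue; overall, the franchisor prevails.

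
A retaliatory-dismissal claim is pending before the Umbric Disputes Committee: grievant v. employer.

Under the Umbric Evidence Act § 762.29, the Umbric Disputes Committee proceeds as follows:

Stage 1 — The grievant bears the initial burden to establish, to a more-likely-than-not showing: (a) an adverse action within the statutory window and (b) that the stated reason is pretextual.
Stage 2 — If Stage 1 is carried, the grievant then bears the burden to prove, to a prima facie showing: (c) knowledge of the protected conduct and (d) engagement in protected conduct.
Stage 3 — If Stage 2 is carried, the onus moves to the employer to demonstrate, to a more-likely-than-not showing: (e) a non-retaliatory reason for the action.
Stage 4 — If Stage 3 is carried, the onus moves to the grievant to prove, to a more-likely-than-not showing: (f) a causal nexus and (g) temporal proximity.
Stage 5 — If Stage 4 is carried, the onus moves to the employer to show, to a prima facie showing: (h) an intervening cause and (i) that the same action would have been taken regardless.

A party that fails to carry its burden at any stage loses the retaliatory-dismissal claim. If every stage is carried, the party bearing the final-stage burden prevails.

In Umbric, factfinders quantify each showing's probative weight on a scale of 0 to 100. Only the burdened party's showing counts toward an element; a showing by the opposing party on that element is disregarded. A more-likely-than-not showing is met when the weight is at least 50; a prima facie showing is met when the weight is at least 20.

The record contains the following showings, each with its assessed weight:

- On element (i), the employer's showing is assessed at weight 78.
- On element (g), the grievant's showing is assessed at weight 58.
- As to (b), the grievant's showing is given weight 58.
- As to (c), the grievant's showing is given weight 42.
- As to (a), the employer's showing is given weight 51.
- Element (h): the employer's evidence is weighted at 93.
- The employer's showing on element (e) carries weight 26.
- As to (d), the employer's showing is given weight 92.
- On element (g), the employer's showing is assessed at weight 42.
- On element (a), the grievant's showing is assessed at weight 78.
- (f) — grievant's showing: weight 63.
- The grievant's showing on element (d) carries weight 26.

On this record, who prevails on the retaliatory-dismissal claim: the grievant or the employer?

Stage 1 — burden on grievant; standard: a more-likely-than-not showing (weight is at least 50).
    (a): 78 (employer's 51 disregarded) ≥ 50 [met]
    (b): 58 ≥ 50 [met]
  Stage 1 carried; the burden remains with the grievant.
Stage 2 — burden on grievant; standard: a prima facie showing (weight is at least 20).
    (c): 42 ≥ 20 [met]
    (d): 26 (employer's 92 disregarded) ≥ 20 [met]
  Stage 2 is satisfied; the onus moves to the employer.
Stage 3 — burden on employer; standard: a more-likely-than-not showing (weight is at least 50).
    (e): 26 < 50 [not met]
  Stage 3 not carried; the employer fails its burden.
So the grievant prevails.

grievant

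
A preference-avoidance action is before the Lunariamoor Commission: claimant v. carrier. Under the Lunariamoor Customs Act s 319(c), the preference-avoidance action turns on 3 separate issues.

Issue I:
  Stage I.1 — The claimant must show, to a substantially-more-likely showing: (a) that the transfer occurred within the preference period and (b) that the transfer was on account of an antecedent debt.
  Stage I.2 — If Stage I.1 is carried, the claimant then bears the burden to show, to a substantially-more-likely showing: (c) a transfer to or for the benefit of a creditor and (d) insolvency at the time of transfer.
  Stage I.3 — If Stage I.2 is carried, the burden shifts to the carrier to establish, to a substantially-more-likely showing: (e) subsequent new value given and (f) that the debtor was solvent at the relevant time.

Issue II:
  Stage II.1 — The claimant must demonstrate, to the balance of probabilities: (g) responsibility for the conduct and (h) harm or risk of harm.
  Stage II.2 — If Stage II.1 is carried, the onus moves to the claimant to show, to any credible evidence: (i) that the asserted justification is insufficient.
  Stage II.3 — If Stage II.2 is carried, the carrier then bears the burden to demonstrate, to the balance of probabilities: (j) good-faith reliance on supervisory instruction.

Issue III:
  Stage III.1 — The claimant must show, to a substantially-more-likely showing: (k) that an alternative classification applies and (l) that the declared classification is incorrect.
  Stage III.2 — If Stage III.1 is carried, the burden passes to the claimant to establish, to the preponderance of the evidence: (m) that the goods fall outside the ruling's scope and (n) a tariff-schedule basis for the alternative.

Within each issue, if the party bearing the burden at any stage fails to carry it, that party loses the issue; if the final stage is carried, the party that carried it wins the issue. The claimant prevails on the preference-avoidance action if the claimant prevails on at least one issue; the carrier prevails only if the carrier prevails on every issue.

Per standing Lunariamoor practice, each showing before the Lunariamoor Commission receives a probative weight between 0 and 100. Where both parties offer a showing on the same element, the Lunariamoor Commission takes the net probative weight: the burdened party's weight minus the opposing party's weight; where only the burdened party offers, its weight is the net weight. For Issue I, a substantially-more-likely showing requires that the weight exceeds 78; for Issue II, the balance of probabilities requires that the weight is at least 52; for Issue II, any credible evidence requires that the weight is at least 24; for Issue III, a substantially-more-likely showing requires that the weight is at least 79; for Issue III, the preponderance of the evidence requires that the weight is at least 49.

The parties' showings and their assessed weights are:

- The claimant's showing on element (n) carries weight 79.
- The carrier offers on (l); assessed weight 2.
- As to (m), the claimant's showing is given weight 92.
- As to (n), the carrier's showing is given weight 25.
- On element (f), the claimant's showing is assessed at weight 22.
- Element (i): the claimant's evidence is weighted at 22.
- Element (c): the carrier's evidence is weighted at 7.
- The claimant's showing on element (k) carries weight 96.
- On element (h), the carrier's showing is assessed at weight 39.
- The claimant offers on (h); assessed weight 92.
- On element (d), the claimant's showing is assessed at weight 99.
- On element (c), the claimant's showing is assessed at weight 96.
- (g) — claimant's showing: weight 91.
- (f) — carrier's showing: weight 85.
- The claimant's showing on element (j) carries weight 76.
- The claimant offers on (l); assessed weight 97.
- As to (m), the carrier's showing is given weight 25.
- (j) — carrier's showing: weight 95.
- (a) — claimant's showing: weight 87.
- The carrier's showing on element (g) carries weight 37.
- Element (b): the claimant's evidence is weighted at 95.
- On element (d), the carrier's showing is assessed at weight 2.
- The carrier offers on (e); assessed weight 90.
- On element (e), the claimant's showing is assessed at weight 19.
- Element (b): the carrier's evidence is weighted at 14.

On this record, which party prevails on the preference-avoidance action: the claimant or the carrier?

claimant

— Issue I —
Stage I.1 (claimant, a substantially-more-likely showing, weight exceeds 78): (a) 87 > 78 — meets; (b) net 95−14=81 > 78 — meets.
  Stage I.1 carried; the burden remains with the claimant.
Stage I.2 (claimant, a substantially-more-likely showing, weight exceeds 78): (c) net 96−7=89 > 78 — meets; (d) net 99−2=97 > 78 — meets.
  Stage I.2 is satisfied; the onus moves to the carrier.
Stage I.3 (carrier, a substantially-more-likely showing, weight exceeds 78): (e) net 90−19=71 ≤ 78 — fails; (f) net 85−22=63 ≤ 78 — fails.
  Stage I.3 not carried; the carrier fails its burden.
So the claimant prevails on this issue.
— Issue II —
Stage II.1 (claimant, the balance of probabilities, weight is at least 52): (g) net 91−37=54 ≥ 52 — meets; (h) net 92−39=53 ≥ 52 — meets.
  All elements met. The claimant retains the burden for Stage II.2.
Stage II.2 (claimant, any credible evidence, weight is at least 24): (i) 22 < 24 — fails.
  The claimant does not carry Stage II.2.
So the carrier prevails on this issue.
— Issue III —
Stage III.1 — burden on claimant; standard: a substantially-more-likely showing (weight is at least 79).
    (k): 96 ≥ 79 [met]
    (l): 97 − 2 = 95 ≥ 79 [met]
  Stage III.1 is satisfied; the claimant continues to bear the burden.
Stage III.2 — burden on claimant; standard: the preponderance of the evidence (weight is at least 49).
    (m): 92 − 25 = 67 ≥ 49 [met]
    (n): 79 − 25 = 54 ≥ 49 [met]
  The claimant carries the last stage.
Every stage carried; the claimant prevails on this issue.
Per-issue: Issue I → claimant; Issue II → carrier; Issue III → claimant. The claimant must prevail on at least one issue; overall, the claimant prevails.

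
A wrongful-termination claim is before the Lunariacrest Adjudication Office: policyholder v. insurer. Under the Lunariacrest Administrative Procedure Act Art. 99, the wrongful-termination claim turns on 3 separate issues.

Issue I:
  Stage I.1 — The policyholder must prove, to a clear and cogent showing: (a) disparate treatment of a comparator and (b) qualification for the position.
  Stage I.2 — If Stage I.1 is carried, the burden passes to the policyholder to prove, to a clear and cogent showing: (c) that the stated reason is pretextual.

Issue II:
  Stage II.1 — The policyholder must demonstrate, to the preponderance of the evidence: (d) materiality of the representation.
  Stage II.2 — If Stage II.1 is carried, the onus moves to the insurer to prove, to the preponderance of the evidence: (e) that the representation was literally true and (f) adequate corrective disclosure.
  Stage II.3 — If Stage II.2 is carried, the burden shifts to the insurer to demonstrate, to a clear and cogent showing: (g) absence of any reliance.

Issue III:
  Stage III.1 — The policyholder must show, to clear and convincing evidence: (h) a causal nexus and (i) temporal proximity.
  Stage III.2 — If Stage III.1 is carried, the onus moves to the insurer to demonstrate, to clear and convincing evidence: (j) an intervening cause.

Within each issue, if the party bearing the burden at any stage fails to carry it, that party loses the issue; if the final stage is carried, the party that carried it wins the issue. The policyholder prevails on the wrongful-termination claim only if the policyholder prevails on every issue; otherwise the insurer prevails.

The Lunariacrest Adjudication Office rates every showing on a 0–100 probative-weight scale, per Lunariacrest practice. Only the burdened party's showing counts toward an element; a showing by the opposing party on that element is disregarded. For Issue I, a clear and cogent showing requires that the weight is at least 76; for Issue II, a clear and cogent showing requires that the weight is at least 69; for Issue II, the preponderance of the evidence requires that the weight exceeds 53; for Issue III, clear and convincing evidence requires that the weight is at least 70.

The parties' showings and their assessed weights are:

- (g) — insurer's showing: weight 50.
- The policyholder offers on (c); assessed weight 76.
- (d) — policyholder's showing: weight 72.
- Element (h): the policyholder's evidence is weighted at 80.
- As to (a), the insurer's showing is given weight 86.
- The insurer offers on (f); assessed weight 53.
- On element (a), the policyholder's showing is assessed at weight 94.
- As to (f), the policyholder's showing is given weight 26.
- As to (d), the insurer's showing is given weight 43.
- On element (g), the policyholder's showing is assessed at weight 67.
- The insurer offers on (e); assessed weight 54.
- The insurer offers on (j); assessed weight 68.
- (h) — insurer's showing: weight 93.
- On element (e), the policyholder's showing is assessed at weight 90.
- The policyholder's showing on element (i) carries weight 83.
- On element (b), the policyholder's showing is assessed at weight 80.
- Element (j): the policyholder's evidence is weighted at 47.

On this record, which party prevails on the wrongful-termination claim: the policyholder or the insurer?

policyholder

— Issue I —
At Stage I.1 the policyholder must meet a clear and cogent showing (weight is at least 76): on (a) the weight is 94 (the insurer's 86 is given no effect), which does reach 76, so (a) meets the standard; on (b) the weight is 80, which does reach 76, so (b) meets the standard.
  Stage I.1 carried; the burden remains with the policyholder.
At Stage I.2 the policyholder must meet a clear and cogent showing (weight is at least 76): on (c) the weight is 76, ≥ 76, so (c) meets the standard.
  All elements met at the final stage.
With every stage satisfied, the policyholder prevails on this issue.
— Issue II —
At Stage II.1 the policyholder must meet the preponderance of the evidence (weight exceeds 53): on (d) the weight is 72 (the insurer's 43 is given no effect), > 53, so (d) meets the standard.
  Stage II.1 is satisfied; the onus moves to the insurer.
At Stage II.2 the insurer must meet the preponderance of the evidence (weight exceeds 53): on (e) the weight is 54 (the policyholder's 90 is given no effect), which does exceed 53, so (e) meets the standard; on (f) the weight is 53 (the policyholder's 26 is given no effect), ≤ 53, so (f) does not meet the standard.
  The insurer does not carry Stage II.2.
So the policyholder prevails on this issue.
— Issue III —
At Stage III.1 the policyholder must meet clear and convincing evidence (weight is at least 70): on (h) the weight is 80 (the insurer's 93 is given no effect), ≥ 70, so (h) meets the standard; on (i) the weight is 83, ≥ 70, so (i) meets the standard.
  Stage III.1 carried; the burden shifts to the insurer.
At Stage III.2 the insurer must meet clear and convincing evidence (weight is at least 70): on (j) the weight is 68 (the policyholder's 47 is given no effect), < 70, so (j) does not meet the standard.
  Not every element is met, so the insurer fails to carry Stage III.2.
So the policyholder prevails on this issue.
Per-issue: Issue I → policyholder; Issue II → policyholder; Issue III → policyholder. The policyholder must prevail on every issue; overall, the policyholder prevails.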